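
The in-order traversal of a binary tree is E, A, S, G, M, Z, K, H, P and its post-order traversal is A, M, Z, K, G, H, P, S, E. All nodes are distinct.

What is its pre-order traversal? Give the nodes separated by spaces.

The last element of post-order is the root; it splits in-order into left and right subtrees.
Root E: left subtree has 0 nodes { }, right has 8 {A, S, G, M, Z, K, H, P}.
  Root S: left subtree has 1 node {A}, right has 6 {G, M, Z, K, H, P}.
    Root P: left subtree has 5 nodes {G, M, Z, K, H}, right has 0 { }.
      Root H: left subtree has 4 nodes {G, M, Z, K}, right has 0 { }.
        Root G: left subtree has 0 nodes { }, right has 3 {M, Z, K}.
          Root K: left subtree has 2 nodes {M, Z}, right has 0 { }.
            Root Z: left subtree has 1 node {M}, right has 0 { }.

E S A P H G K Z M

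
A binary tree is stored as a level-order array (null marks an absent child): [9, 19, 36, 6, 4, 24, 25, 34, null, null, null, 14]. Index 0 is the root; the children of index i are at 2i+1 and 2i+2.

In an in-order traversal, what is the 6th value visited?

14

In-order visits the left subtree, then the node, then the right subtree.
At 9: go left to 19.
  At 19: go left to 6.
    At 6: go left to 34.
      34 is a leaf — visit 34.
    Visit 6.
    At 6: no right child.
  Visit 19.
  At 19: go right to 4.
    4 is a leaf — visit 4.
Visit 9.
At 9: go right to 36.
  At 36: go left to 24.
    At 24: go left to 14.
      14 is a leaf — visit 14.
    Visit 24.
    At 24: no right child.
  Visit 36.
  At 36: go right to 25.
    25 is a leaf — visit 25.
Full in-order sequence: 34, 6, 19, 4, 9, 14, 24, 36, 25.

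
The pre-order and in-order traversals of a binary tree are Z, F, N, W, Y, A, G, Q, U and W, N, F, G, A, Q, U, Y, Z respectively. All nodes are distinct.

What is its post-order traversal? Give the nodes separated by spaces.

W N G U Q A Y F Z

The first element of pre-order is the root; it splits in-order into left and right subtrees.
Root Z: left subtree has 8 nodes {W, N, F, G, A, Q, U, Y}, right has 0 { }.
  Root F: left subtree has 2 nodes {W, N}, right has 5 {G, A, Q, U, Y}.
    Root N: left subtree has 1 node {W}, right has 0 { }.
    Root Y: left subtree has 4 nodes {G, A, Q, U}, right has 0 { }.
      Root A: left subtree has 1 node {G}, right has 2 {Q, U}.
        Root Q: left subtree has 0 nodes { }, right has 1 {U}.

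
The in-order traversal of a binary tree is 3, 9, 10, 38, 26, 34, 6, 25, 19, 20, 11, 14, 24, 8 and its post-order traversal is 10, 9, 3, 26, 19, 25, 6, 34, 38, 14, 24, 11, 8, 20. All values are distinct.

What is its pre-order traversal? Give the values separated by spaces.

20 38 3 9 10 34 26 6 25 19 8 11 24 14

The last element of post-order is the root; it splits in-order into left and right subtrees.
Root 20: left subtree has 9 nodes {3, 9, 10, 38, 26, 34, 6, 25, 19}, right has 4 {11, 14, 24, 8}.
  Root 38: left subtree has 3 nodes {3, 9, 10}, right has 5 {26, 34, 6, 25, 19}.
    Root 3: left subtree has 0 nodes { }, right has 2 {9, 10}.
      Root 9: left subtree has 0 nodes { }, right has 1 {10}.
    Root 34: left subtree has 1 node {26}, right has 3 {6, 25, 19}.
      Root 6: left subtree has 0 nodes { }, right has 2 {25, 19}.
        Root 25: left subtree has 0 nodes { }, right has 1 {19}.
  Root 8: left subtree has 3 nodes {11, 14, 24}, right has 0 { }.
    Root 11: left subtree has 0 nodes { }, right has 2 {14, 24}.
      Root 24: left subtree has 1 node {14}, right has 0 { }.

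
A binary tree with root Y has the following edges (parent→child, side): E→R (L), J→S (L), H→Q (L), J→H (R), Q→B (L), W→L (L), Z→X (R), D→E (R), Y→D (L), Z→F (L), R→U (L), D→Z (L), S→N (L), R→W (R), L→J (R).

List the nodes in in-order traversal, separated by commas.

F, Z, X, D, U, R, L, N, S, J, B, Q, H, W, E, Y

In-order visits the left subtree, then the node, then the right subtree.
At Y: go left to D.
  At D: go left to Z.
    At Z: go left to F.
      F is a leaf — visit F.
    Visit Z.
    At Z: go right to X.
      X is a leaf — visit X.
  Visit D.
  At D: go right to E.
    At E: go left to R.
      At R: go left to U.
        U is a leaf — visit U.
      Visit R.
      At R: go right to W.
        At W: go left to L.
          At L: no left child.
          Visit L.
          At L: go right to J.
            At J: go left to S.
              At S: go left to N.
                N is a leaf — visit N.
              Visit S.
              At S: no right child.
            Visit J.
            At J: go right to H.
              At H: go left to Q.
                At Q: go left to B.
                  B is a leaf — visit B.
                Visit Q.
                At Q: no right child.
              Visit H.
              At H: no right child.
        Visit W.
        At W: no right child.
    Visit E.
    At E: no right child.
Visit Y.
At Y: no right child.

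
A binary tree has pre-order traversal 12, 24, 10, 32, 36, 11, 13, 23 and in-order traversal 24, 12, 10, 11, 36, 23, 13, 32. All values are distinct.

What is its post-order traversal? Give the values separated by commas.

24, 11, 23, 13, 36, 32, 10, 12

The first element of pre-order is the root; it splits in-order into left and right subtrees.
Root 12: left subtree has 1 node {24}, right has 6 {10, 11, 36, 23, 13, 32}.
  Root 10: left subtree has 0 nodes { }, right has 5 {11, 36, 23, 13, 32}.
    Root 32: left subtree has 4 nodes {11, 36, 23, 13}, right has 0 { }.
      Root 36: left subtree has 1 node {11}, right has 2 {23, 13}.
        Root 13: left subtree has 1 node {23}, right has 0 { }.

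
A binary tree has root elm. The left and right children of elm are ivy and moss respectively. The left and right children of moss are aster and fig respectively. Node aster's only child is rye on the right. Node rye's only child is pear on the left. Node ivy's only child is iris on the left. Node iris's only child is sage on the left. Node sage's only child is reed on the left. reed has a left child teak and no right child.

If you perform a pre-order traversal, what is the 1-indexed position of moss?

7

Pre-order visits the node, then its left subtree, then its right subtree.
Visit elm.
At elm: go left to ivy.
  Visit ivy.
  At ivy: go left to iris.
    Visit iris.
    At iris: go left to sage.
      Visit sage.
      At sage: go left to reed.
        Visit reed.
        At reed: go left to teak.
          teak is a leaf — visit teak.
        At reed: no right child.
      At sage: no right child.
    At iris: no right child.
  At ivy: no right child.
At elm: go right to moss.
  Visit moss.
  At moss: go left to aster.
    Visit aster.
    At aster: no left child.
    At aster: go right to rye.
      Visit rye.
      At rye: go left to pear.
        pear is a leaf — visit pear.
      At rye: no right child.
  At moss: go right to fig.
    fig is a leaf — visit fig.
Full pre-order sequence: elm, ivy, iris, sage, reed, teak, moss, aster, rye, pear, fig.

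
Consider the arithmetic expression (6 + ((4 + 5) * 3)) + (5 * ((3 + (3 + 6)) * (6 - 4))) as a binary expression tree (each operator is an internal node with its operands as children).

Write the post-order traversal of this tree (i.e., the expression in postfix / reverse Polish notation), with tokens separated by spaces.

6 4 5 + 3 * + 5 3 3 6 + + 6 4 - * * +

Post-order on an expression tree gives postfix notation: for each operator, emit left operand, right operand, then the operator.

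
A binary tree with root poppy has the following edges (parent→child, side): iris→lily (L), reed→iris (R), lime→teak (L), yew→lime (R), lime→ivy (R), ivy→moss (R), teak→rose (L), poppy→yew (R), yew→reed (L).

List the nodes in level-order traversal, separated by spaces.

poppy yew reed lime iris teak ivy lily rose moss

Level-order visits nodes level by level from the root, left to right within each level.
Level 0: poppy
Level 1: yew
Level 2: reed, lime
Level 3: iris, teak, ivy
Level 4: lily, rose, moss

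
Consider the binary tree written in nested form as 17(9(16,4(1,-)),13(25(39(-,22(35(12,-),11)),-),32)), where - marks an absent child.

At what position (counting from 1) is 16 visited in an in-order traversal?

1

In-order visits the left subtree, then the node, then the right subtree.
At 17: go left to 9.
  At 9: go left to 16.
    16 is a leaf — visit 16.
  Visit 9.
  At 9: go right to 4.
    At 4: go left to 1.
      1 is a leaf — visit 1.
    Visit 4.
    At 4: no right child.
Visit 17.
At 17: go right to 13.
  At 13: go left to 25.
    At 25: go left to 39.
      At 39: no left child.
      Visit 39.
      At 39: go right to 22.
        At 22: go left to 35.
          At 35: go left to 12.
            12 is a leaf — visit 12.
          Visit 35.
          At 35: no right child.
        Visit 22.
        At 22: go right to 11.
          11 is a leaf — visit 11.
    Visit 25.
    At 25: no right child.
  Visit 13.
  At 13: go right to 32.
    32 is a leaf — visit 32.
Full in-order sequence: 16, 9, 1, 4, 17, 39, 12, 35, 22, 11, 25, 13, 32.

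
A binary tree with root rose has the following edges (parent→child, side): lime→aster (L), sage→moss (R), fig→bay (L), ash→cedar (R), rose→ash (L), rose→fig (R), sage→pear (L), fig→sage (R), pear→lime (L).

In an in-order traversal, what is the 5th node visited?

In-order visits the left subtree, then the node, then the right subtree.
At rose: go left to ash.
  At ash: no left child.
  Visit ash.
  At ash: go right to cedar.
    cedar is a leaf — visit cedar.
Visit rose.
At rose: go right to fig.
  At fig: go left to bay.
    bay is a leaf — visit bay.
  Visit fig.
  At fig: go right to sage.
    At sage: go left to pear.
      At pear: go left to lime.
        At lime: go left to aster.
          aster is a leaf — visit aster.
        Visit lime.
        At lime: no right child.
      Visit pear.
      At pear: no right child.
    Visit sage.
    At sage: go right to moss.
      moss is a leaf — visit moss.
Full in-order sequence: ash, cedar, rose, bay, fig, aster, lime, pear, sage, moss.

fig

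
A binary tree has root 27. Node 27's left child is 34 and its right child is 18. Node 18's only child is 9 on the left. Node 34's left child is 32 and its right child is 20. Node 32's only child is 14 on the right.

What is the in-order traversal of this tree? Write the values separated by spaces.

In-order visits the left subtree, then the node, then the right subtree.
At 27: go left to 34.
  At 34: go left to 32.
    At 32: no left child.
    Visit 32.
    At 32: go right to 14.
      14 is a leaf — visit 14.
  Visit 34.
  At 34: go right to 20.
    20 is a leaf — visit 20.
Visit 27.
At 27: go right to 18.
  At 18: go left to 9.
    9 is a leaf — visit 9.
  Visit 18.
  At 18: no right child.

32 14 34 20 27 9 18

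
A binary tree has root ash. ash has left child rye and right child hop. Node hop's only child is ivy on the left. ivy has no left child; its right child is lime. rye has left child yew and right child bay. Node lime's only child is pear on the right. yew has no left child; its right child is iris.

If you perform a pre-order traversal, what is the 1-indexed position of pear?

9

Pre-order visits the node, then its left subtree, then its right subtree.
Visit ash.
At ash: go left to rye.
  Visit rye.
  At rye: go left to yew.
    Visit yew.
    At yew: no left child.
    At yew: go right to iris.
      iris is a leaf — visit iris.
  At rye: go right to bay.
    bay is a leaf — visit bay.
At ash: go right to hop.
  Visit hop.
  At hop: go left to ivy.
    Visit ivy.
    At ivy: no left child.
    At ivy: go right to lime.
      Visit lime.
      At lime: no left child.
      At lime: go right to pear.
        pear is a leaf — visit pear.
  At hop: no right child.
Full pre-order sequence: ash, rye, yew, iris, bay, hop, ivy, lime, pear.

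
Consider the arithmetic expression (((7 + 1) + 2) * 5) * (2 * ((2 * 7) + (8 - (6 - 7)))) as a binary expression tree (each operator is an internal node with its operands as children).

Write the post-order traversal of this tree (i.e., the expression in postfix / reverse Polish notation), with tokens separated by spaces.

Post-order on an expression tree gives postfix notation: for each operator, emit left operand, right operand, then the operator.

7 1 + 2 + 5 * 2 2 7 * 8 6 7 - - + * *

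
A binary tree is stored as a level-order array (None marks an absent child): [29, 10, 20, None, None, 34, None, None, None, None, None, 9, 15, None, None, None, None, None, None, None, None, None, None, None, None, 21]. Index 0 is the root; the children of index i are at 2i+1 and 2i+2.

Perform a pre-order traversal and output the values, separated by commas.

29, 10, 20, 34, 9, 15, 21

Pre-order visits the node, then its left subtree, then its right subtree.
Visit 29.
At 29: go left to 10.
  10 is a leaf — visit 10.
At 29: go right to 20.
  Visit 20.
  At 20: go left to 34.
    Visit 34.
    At 34: go left to 9.
      9 is a leaf — visit 9.
    At 34: go right to 15.
      Visit 15.
      At 15: go left to 21.
        21 is a leaf — visit 21.
      At 15: no right child.
  At 20: no right child.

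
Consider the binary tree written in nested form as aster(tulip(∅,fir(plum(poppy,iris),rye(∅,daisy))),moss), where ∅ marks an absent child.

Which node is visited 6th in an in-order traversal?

rye

In-order visits the left subtree, then the node, then the right subtree.
At aster: go left to tulip.
  At tulip: no left child.
  Visit tulip.
  At tulip: go right to fir.
    At fir: go left to plum.
      At plum: go left to poppy.
        poppy is a leaf — visit poppy.
      Visit plum.
      At plum: go right to iris.
        iris is a leaf — visit iris.
    Visit fir.
    At fir: go right to rye.
      At rye: no left child.
      Visit rye.
      At rye: go right to daisy.
        daisy is a leaf — visit daisy.
Visit aster.
At aster: go right to moss.
  moss is a leaf — visit moss.
Full in-order sequence: tulip, poppy, plum, iris, fir, rye, daisy, aster, moss.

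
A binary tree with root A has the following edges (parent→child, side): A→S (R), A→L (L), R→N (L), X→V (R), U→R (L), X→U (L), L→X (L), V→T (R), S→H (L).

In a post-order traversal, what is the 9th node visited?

S

Post-order visits the left subtree, then the right subtree, then the node.
At A: go left to L.
  At L: go left to X.
    At X: go left to U.
      At U: go left to R.
        At R: go left to N.
          N is a leaf — visit N.
        At R: no right child.
        Visit R.
      At U: no right child.
      Visit U.
    At X: go right to V.
      At V: no left child.
      At V: go right to T.
        T is a leaf — visit T.
      Visit V.
    Visit X.
  At L: no right child.
  Visit L.
At A: go right to S.
  At S: go left to H.
    H is a leaf — visit H.
  At S: no right child.
  Visit S.
Visit A.
Full post-order sequence: N, R, U, T, V, X, L, H, S, A.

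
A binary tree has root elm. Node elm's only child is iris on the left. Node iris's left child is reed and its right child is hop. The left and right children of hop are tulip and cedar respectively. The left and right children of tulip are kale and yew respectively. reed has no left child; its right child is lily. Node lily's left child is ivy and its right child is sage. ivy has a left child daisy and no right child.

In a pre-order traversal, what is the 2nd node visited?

Pre-order visits the node, then its left subtree, then its right subtree.
Visit elm.
At elm: go left to iris.
  Visit iris.
  At iris: go left to reed.
    Visit reed.
    At reed: no left child.
    At reed: go right to lily.
      Visit lily.
      At lily: go left to ivy.
        Visit ivy.
        At ivy: go left to daisy.
          daisy is a leaf — visit daisy.
        At ivy: no right child.
      At lily: go right to sage.
        sage is a leaf — visit sage.
  At iris: go right to hop.
    Visit hop.
    At hop: go left to tulip.
      Visit tulip.
      At tulip: go left to kale.
        kale is a leaf — visit kale.
      At tulip: go right to yew.
        yew is a leaf — visit yew.
    At hop: go right to cedar.
      cedar is a leaf — visit cedar.
At elm: no right child.
Full pre-order sequence: elm, iris, reed, lily, ivy, daisy, sage, hop, tulip, kale, yew, cedar.

iris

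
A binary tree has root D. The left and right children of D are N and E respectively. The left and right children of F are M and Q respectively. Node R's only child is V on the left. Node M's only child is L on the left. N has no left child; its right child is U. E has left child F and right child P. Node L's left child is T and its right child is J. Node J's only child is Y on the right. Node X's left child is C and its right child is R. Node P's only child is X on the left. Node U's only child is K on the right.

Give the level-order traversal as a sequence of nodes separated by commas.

Level-order visits nodes level by level from the root, left to right within each level.
Level 0: D
Level 1: N, E
Level 2: U, F, P
Level 3: K, M, Q, X
Level 4: L, C, R
Level 5: T, J, V
Level 6: Y

D, N, E, U, F, P, K, M, Q, X, L, C, R, T, J, V, Y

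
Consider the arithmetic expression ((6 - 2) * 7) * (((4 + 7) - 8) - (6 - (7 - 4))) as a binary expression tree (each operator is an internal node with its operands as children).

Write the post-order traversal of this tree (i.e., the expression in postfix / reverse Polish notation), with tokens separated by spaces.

6 2 - 7 * 4 7 + 8 - 6 7 4 - - - *

Post-order on an expression tree gives postfix notation: for each operator, emit left operand, right operand, then the operator.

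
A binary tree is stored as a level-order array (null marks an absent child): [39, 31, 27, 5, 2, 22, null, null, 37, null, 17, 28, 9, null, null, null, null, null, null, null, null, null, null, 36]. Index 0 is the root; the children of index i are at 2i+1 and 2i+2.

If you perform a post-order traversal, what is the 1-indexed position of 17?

Post-order visits the left subtree, then the right subtree, then the node.
At 39: go left to 31.
  At 31: go left to 5.
    At 5: no left child.
    At 5: go right to 37.
      37 is a leaf — visit 37.
    Visit 5.
  At 31: go right to 2.
    At 2: no left child.
    At 2: go right to 17.
      17 is a leaf — visit 17.
    Visit 2.
  Visit 31.
At 39: go right to 27.
  At 27: go left to 22.
    At 22: go left to 28.
      At 28: go left to 36.
        36 is a leaf — visit 36.
      At 28: no right child.
      Visit 28.
    At 22: go right to 9.
      9 is a leaf — visit 9.
    Visit 22.
  At 27: no right child.
  Visit 27.
Visit 39.
Full post-order sequence: 37, 5, 17, 2, 31, 36, 28, 9, 22, 27, 39.

3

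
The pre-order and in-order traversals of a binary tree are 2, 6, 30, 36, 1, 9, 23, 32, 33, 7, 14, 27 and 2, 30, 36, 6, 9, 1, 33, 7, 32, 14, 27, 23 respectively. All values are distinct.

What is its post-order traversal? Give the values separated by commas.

The first element of pre-order is the root; it splits in-order into left and right subtrees.
Root 2: left subtree has 0 nodes { }, right has 11 {30, 36, 6, 9, 1, 33, 7, 32, 14, 27, 23}.
  Root 6: left subtree has 2 nodes {30, 36}, right has 8 {9, 1, 33, 7, 32, 14, 27, 23}.
    Root 30: left subtree has 0 nodes { }, right has 1 {36}.
    Root 1: left subtree has 1 node {9}, right has 6 {33, 7, 32, 14, 27, 23}.
      Root 23: left subtree has 5 nodes {33, 7, 32, 14, 27}, right has 0 { }.
        Root 32: left subtree has 2 nodes {33, 7}, right has 2 {14, 27}.
          Root 33: left subtree has 0 nodes { }, right has 1 {7}.
          Root 14: left subtree has 0 nodes { }, right has 1 {27}.

36, 30, 9, 7, 33, 27, 14, 32, 23, 1, 6, 2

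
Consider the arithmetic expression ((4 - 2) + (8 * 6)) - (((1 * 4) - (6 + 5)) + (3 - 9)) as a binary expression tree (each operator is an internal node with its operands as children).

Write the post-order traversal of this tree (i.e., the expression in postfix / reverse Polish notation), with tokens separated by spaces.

Post-order on an expression tree gives postfix notation: for each operator, emit left operand, right operand, then the operator.

4 2 - 8 6 * + 1 4 * 6 5 + - 3 9 - + -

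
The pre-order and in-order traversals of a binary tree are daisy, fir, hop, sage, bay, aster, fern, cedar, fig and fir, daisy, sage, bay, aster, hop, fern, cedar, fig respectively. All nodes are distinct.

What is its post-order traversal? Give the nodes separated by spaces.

The first element of pre-order is the root; it splits in-order into left and right subtrees.
Root daisy: left subtree has 1 node {fir}, right has 7 {sage, bay, aster, hop, fern, cedar, fig}.
  Root hop: left subtree has 3 nodes {sage, bay, aster}, right has 3 {fern, cedar, fig}.
    Root sage: left subtree has 0 nodes { }, right has 2 {bay, aster}.
      Root bay: left subtree has 0 nodes { }, right has 1 {aster}.
    Root fern: left subtree has 0 nodes { }, right has 2 {cedar, fig}.
      Root cedar: left subtree has 0 nodes { }, right has 1 {fig}.

fir aster bay sage fig cedar fern hop daisy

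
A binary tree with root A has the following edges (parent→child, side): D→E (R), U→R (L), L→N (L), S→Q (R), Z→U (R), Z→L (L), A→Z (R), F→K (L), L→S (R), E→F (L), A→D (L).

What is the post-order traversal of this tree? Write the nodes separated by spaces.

Post-order visits the left subtree, then the right subtree, then the node.
At A: go left to D.
  At D: no left child.
  At D: go right to E.
    At E: go left to F.
      At F: go left to K.
        K is a leaf — visit K.
      At F: no right child.
      Visit F.
    At E: no right child.
    Visit E.
  Visit D.
At A: go right to Z.
  At Z: go left to L.
    At L: go left to N.
      N is a leaf — visit N.
    At L: go right to S.
      At S: no left child.
      At S: go right to Q.
        Q is a leaf — visit Q.
      Visit S.
    Visit L.
  At Z: go right to U.
    At U: go left to R.
      R is a leaf — visit R.
    At U: no right child.
    Visit U.
  Visit Z.
Visit A.

K F E D N Q S L R U Z A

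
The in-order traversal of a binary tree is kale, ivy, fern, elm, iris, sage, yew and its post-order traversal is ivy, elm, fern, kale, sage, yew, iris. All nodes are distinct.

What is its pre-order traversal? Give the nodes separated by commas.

iris, kale, fern, ivy, elm, yew, sage

The last element of post-order is the root; it splits in-order into left and right subtrees.
Root iris: left subtree has 4 nodes {kale, ivy, fern, elm}, right has 2 {sage, yew}.
  Root kale: left subtree has 0 nodes { }, right has 3 {ivy, fern, elm}.
    Root fern: left subtree has 1 node {ivy}, right has 1 {elm}.
  Root yew: left subtree has 1 node {sage}, right has 0 { }.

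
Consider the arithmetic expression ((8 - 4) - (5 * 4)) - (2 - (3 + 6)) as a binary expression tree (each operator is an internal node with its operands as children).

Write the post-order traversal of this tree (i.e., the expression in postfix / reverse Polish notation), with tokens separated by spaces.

Post-order on an expression tree gives postfix notation: for each operator, emit left operand, right operand, then the operator.

8 4 - 5 4 * - 2 3 6 + - -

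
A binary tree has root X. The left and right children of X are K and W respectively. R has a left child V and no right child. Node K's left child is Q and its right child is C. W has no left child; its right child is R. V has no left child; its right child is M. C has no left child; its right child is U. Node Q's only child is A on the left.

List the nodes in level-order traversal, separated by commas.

X, K, W, Q, C, R, A, U, V, M

Level-order visits nodes level by level from the root, left to right within each level.
Level 0: X
Level 1: K, W
Level 2: Q, C, R
Level 3: A, U, V
Level 4: M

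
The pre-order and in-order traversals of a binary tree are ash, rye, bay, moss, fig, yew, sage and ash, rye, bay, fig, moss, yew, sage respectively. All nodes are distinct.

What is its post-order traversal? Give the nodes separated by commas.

fig, sage, yew, moss, bay, rye, ash

The first element of pre-order is the root; it splits in-order into left and right subtrees.
Root ash: left subtree has 0 nodes { }, right has 6 {rye, bay, fig, moss, yew, sage}.
  Root rye: left subtree has 0 nodes { }, right has 5 {bay, fig, moss, yew, sage}.
    Root bay: left subtree has 0 nodes { }, right has 4 {fig, moss, yew, sage}.
      Root moss: left subtree has 1 node {fig}, right has 2 {yew, sage}.
        Root yew: left subtree has 0 nodes { }, right has 1 {sage}.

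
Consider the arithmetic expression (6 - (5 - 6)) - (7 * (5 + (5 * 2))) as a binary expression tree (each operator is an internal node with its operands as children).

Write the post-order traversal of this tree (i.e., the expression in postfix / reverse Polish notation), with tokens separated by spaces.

6 5 6 - - 7 5 5 2 * + * -

Post-order on an expression tree gives postfix notation: for each operator, emit left operand, right operand, then the operator.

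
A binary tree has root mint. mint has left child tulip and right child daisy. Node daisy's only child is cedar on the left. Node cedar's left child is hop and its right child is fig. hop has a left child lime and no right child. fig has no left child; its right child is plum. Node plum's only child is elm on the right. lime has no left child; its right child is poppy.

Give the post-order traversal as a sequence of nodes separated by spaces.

Post-order visits the left subtree, then the right subtree, then the node.
At mint: go left to tulip.
  tulip is a leaf — visit tulip.
At mint: go right to daisy.
  At daisy: go left to cedar.
    At cedar: go left to hop.
      At hop: go left to lime.
        At lime: no left child.
        At lime: go right to poppy.
          poppy is a leaf — visit poppy.
        Visit lime.
      At hop: no right child.
      Visit hop.
    At cedar: go right to fig.
      At fig: no left child.
      At fig: go right to plum.
        At plum: no left child.
        At plum: go right to elm.
          elm is a leaf — visit elm.
        Visit plum.
      Visit fig.
    Visit cedar.
  At daisy: no right child.
  Visit daisy.
Visit mint.

tulip poppy lime hop elm plum fig cedar daisy mint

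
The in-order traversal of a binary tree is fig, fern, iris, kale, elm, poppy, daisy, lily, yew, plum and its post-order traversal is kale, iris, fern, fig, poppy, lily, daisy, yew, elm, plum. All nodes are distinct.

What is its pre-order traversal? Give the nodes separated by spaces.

The last element of post-order is the root; it splits in-order into left and right subtrees.
Root plum: left subtree has 9 nodes {fig, fern, iris, kale, elm, poppy, daisy, lily, yew}, right has 0 { }.
  Root elm: left subtree has 4 nodes {fig, fern, iris, kale}, right has 4 {poppy, daisy, lily, yew}.
    Root fig: left subtree has 0 nodes { }, right has 3 {fern, iris, kale}.
      Root fern: left subtree has 0 nodes { }, right has 2 {iris, kale}.
        Root iris: left subtree has 0 nodes { }, right has 1 {kale}.
    Root yew: left subtree has 3 nodes {poppy, daisy, lily}, right has 0 { }.
      Root daisy: left subtree has 1 node {poppy}, right has 1 {lily}.

plum elm fig fern iris kale yew daisy poppy lily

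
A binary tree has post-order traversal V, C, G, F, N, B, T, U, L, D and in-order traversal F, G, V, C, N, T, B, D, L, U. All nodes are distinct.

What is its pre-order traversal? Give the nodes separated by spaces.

D T N F G C V B L U

The last element of post-order is the root; it splits in-order into left and right subtrees.
Root D: left subtree has 7 nodes {F, G, V, C, N, T, B}, right has 2 {L, U}.
  Root T: left subtree has 5 nodes {F, G, V, C, N}, right has 1 {B}.
    Root N: left subtree has 4 nodes {F, G, V, C}, right has 0 { }.
      Root F: left subtree has 0 nodes { }, right has 3 {G, V, C}.
        Root G: left subtree has 0 nodes { }, right has 2 {V, C}.
          Root C: left subtree has 1 node {V}, right has 0 { }.
  Root L: left subtree has 0 nodes { }, right has 1 {U}.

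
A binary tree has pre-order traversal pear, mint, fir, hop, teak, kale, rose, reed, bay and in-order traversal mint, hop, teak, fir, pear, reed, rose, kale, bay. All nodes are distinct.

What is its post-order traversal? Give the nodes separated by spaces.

The first element of pre-order is the root; it splits in-order into left and right subtrees.
Root pear: left subtree has 4 nodes {mint, hop, teak, fir}, right has 4 {reed, rose, kale, bay}.
  Root mint: left subtree has 0 nodes { }, right has 3 {hop, teak, fir}.
    Root fir: left subtree has 2 nodes {hop, teak}, right has 0 { }.
      Root hop: left subtree has 0 nodes { }, right has 1 {teak}.
  Root kale: left subtree has 2 nodes {reed, rose}, right has 1 {bay}.
    Root rose: left subtree has 1 node {reed}, right has 0 { }.

teak hop fir mint reed rose bay kale pear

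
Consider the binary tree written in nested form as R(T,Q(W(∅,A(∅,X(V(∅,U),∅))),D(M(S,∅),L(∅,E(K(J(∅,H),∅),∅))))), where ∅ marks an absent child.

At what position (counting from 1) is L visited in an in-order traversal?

In-order visits the left subtree, then the node, then the right subtree.
At R: go left to T.
  T is a leaf — visit T.
Visit R.
At R: go right to Q.
  At Q: go left to W.
    At W: no left child.
    Visit W.
    At W: go right to A.
      At A: no left child.
      Visit A.
      At A: go right to X.
        At X: go left to V.
          At V: no left child.
          Visit V.
          At V: go right to U.
            U is a leaf — visit U.
        Visit X.
        At X: no right child.
  Visit Q.
  At Q: go right to D.
    At D: go left to M.
      At M: go left to S.
        S is a leaf — visit S.
      Visit M.
      At M: no right child.
    Visit D.
    At D: go right to L.
      At L: no left child.
      Visit L.
      At L: go right to E.
        At E: go left to K.
          At K: go left to J.
            At J: no left child.
            Visit J.
            At J: go right to H.
              H is a leaf — visit H.
          Visit K.
          At K: no right child.
        Visit E.
        At E: no right child.
Full in-order sequence: T, R, W, A, V, U, X, Q, S, M, D, L, J, H, K, E.

12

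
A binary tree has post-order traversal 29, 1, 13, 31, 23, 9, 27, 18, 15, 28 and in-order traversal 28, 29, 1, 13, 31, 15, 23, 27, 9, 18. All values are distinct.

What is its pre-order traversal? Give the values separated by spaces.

The last element of post-order is the root; it splits in-order into left and right subtrees.
Root 28: left subtree has 0 nodes { }, right has 9 {29, 1, 13, 31, 15, 23, 27, 9, 18}.
  Root 15: left subtree has 4 nodes {29, 1, 13, 31}, right has 4 {23, 27, 9, 18}.
    Root 31: left subtree has 3 nodes {29, 1, 13}, right has 0 { }.
      Root 13: left subtree has 2 nodes {29, 1}, right has 0 { }.
        Root 1: left subtree has 1 node {29}, right has 0 { }.
    Root 18: left subtree has 3 nodes {23, 27, 9}, right has 0 { }.
      Root 27: left subtree has 1 node {23}, right has 1 {9}.

28 15 31 13 1 29 18 27 23 9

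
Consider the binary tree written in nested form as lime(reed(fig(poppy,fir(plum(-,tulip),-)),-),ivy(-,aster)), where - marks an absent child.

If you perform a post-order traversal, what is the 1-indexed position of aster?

Post-order visits the left subtree, then the right subtree, then the node.
At lime: go left to reed.
  At reed: go left to fig.
    At fig: go left to poppy.
      poppy is a leaf — visit poppy.
    At fig: go right to fir.
      At fir: go left to plum.
        At plum: no left child.
        At plum: go right to tulip.
          tulip is a leaf — visit tulip.
        Visit plum.
      At fir: no right child.
      Visit fir.
    Visit fig.
  At reed: no right child.
  Visit reed.
At lime: go right to ivy.
  At ivy: no left child.
  At ivy: go right to aster.
    aster is a leaf — visit aster.
  Visit ivy.
Visit lime.
Full post-order sequence: poppy, tulip, plum, fir, fig, reed, aster, ivy, lime.

7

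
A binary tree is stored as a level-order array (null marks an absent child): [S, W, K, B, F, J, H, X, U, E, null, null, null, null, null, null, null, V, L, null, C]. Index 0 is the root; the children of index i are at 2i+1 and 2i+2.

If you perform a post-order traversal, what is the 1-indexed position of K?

12

Post-order visits the left subtree, then the right subtree, then the node.
At S: go left to W.
  At W: go left to B.
    At B: go left to X.
      X is a leaf — visit X.
    At B: go right to U.
      At U: go left to V.
        V is a leaf — visit V.
      At U: go right to L.
        L is a leaf — visit L.
      Visit U.
    Visit B.
  At W: go right to F.
    At F: go left to E.
      At E: no left child.
      At E: go right to C.
        C is a leaf — visit C.
      Visit E.
    At F: no right child.
    Visit F.
  Visit W.
At S: go right to K.
  At K: go left to J.
    J is a leaf — visit J.
  At K: go right to H.
    H is a leaf — visit H.
  Visit K.
Visit S.
Full post-order sequence: X, V, L, U, B, C, E, F, W, J, H, K, S.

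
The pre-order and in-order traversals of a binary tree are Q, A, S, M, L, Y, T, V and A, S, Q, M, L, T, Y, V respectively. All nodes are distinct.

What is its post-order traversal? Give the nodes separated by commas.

S, A, T, V, Y, L, M, Q

The first element of pre-order is the root; it splits in-order into left and right subtrees.
Root Q: left subtree has 2 nodes {A, S}, right has 5 {M, L, T, Y, V}.
  Root A: left subtree has 0 nodes { }, right has 1 {S}.
  Root M: left subtree has 0 nodes { }, right has 4 {L, T, Y, V}.
    Root L: left subtree has 0 nodes { }, right has 3 {T, Y, V}.
      Root Y: left subtree has 1 node {T}, right has 1 {V}.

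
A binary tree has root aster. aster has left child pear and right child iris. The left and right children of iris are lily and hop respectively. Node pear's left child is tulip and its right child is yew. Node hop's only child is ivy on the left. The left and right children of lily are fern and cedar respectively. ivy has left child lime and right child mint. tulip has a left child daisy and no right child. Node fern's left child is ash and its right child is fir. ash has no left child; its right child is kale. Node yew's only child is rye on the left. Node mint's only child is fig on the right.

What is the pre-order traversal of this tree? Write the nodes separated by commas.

aster, pear, tulip, daisy, yew, rye, iris, lily, fern, ash, kale, fir, cedar, hop, ivy, lime, mint, fig

Pre-order visits the node, then its left subtree, then its right subtree.
Visit aster.
At aster: go left to pear.
  Visit pear.
  At pear: go left to tulip.
    Visit tulip.
    At tulip: go left to daisy.
      daisy is a leaf — visit daisy.
    At tulip: no right child.
  At pear: go right to yew.
    Visit yew.
    At yew: go left to rye.
      rye is a leaf — visit rye.
    At yew: no right child.
At aster: go right to iris.
  Visit iris.
  At iris: go left to lily.
    Visit lily.
    At lily: go left to fern.
      Visit fern.
      At fern: go left to ash.
        Visit ash.
        At ash: no left child.
        At ash: go right to kale.
          kale is a leaf — visit kale.
      At fern: go right to fir.
        fir is a leaf — visit fir.
    At lily: go right to cedar.
      cedar is a leaf — visit cedar.
  At iris: go right to hop.
    Visit hop.
    At hop: go left to ivy.
      Visit ivy.
      At ivy: go left to lime.
        lime is a leaf — visit lime.
      At ivy: go right to mint.
        Visit mint.
        At mint: no left child.
        At mint: go right to fig.
          fig is a leaf — visit fig.
    At hop: no right child.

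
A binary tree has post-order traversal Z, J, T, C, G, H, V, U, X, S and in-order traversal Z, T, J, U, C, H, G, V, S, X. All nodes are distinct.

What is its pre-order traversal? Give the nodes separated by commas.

The last element of post-order is the root; it splits in-order into left and right subtrees.
Root S: left subtree has 8 nodes {Z, T, J, U, C, H, G, V}, right has 1 {X}.
  Root U: left subtree has 3 nodes {Z, T, J}, right has 4 {C, H, G, V}.
    Root T: left subtree has 1 node {Z}, right has 1 {J}.
    Root V: left subtree has 3 nodes {C, H, G}, right has 0 { }.
      Root H: left subtree has 1 node {C}, right has 1 {G}.

S, U, T, Z, J, V, H, C, G, X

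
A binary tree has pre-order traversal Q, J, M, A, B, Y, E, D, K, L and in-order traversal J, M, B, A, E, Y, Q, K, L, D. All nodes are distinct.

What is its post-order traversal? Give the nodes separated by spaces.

B E Y A M J L K D Q

The first element of pre-order is the root; it splits in-order into left and right subtrees.
Root Q: left subtree has 6 nodes {J, M, B, A, E, Y}, right has 3 {K, L, D}.
  Root J: left subtree has 0 nodes { }, right has 5 {M, B, A, E, Y}.
    Root M: left subtree has 0 nodes { }, right has 4 {B, A, E, Y}.
      Root A: left subtree has 1 node {B}, right has 2 {E, Y}.
        Root Y: left subtree has 1 node {E}, right has 0 { }.
  Root D: left subtree has 2 nodes {K, L}, right has 0 { }.
    Root K: left subtree has 0 nodes { }, right has 1 {L}.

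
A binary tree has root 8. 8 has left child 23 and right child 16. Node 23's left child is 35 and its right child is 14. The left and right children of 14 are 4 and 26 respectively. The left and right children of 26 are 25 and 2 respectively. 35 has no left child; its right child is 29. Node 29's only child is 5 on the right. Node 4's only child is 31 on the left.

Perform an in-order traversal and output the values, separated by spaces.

35 29 5 23 31 4 14 25 26 2 8 16

In-order visits the left subtree, then the node, then the right subtree.
At 8: go left to 23.
  At 23: go left to 35.
    At 35: no left child.
    Visit 35.
    At 35: go right to 29.
      At 29: no left child.
      Visit 29.
      At 29: go right to 5.
        5 is a leaf — visit 5.
  Visit 23.
  At 23: go right to 14.
    At 14: go left to 4.
      At 4: go left to 31.
        31 is a leaf — visit 31.
      Visit 4.
      At 4: no right child.
    Visit 14.
    At 14: go right to 26.
      At 26: go left to 25.
        25 is a leaf — visit 25.
      Visit 26.
      At 26: go right to 2.
        2 is a leaf — visit 2.
Visit 8.
At 8: go right to 16.
  16 is a leaf — visit 16.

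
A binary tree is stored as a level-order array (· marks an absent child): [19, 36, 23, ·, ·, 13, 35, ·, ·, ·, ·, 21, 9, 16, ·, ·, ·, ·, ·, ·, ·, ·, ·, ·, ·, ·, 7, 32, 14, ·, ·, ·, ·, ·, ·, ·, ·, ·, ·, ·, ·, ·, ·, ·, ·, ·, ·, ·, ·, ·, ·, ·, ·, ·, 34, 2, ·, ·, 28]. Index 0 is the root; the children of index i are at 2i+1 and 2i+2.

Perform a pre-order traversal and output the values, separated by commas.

Pre-order visits the node, then its left subtree, then its right subtree.
Visit 19.
At 19: go left to 36.
  36 is a leaf — visit 36.
At 19: go right to 23.
  Visit 23.
  At 23: go left to 13.
    Visit 13.
    At 13: go left to 21.
      21 is a leaf — visit 21.
    At 13: go right to 9.
      Visit 9.
      At 9: no left child.
      At 9: go right to 7.
        Visit 7.
        At 7: no left child.
        At 7: go right to 34.
          34 is a leaf — visit 34.
  At 23: go right to 35.
    Visit 35.
    At 35: go left to 16.
      Visit 16.
      At 16: go left to 32.
        Visit 32.
        At 32: go left to 2.
          2 is a leaf — visit 2.
        At 32: no right child.
      At 16: go right to 14.
        Visit 14.
        At 14: no left child.
        At 14: go right to 28.
          28 is a leaf — visit 28.
    At 35: no right child.

19, 36, 23, 13, 21, 9, 7, 34, 35, 16, 32, 2, 14, 28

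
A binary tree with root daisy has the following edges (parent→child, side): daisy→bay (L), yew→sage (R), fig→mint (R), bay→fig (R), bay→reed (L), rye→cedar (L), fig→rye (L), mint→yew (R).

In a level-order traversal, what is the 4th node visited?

fig

Level-order visits nodes level by level from the root, left to right within each level.
Level 0: daisy
Level 1: bay
Level 2: reed, fig
Level 3: rye, mint
Level 4: cedar, yew
Level 5: sage
Full level-order sequence: daisy, bay, reed, fig, rye, mint, cedar, yew, sage.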